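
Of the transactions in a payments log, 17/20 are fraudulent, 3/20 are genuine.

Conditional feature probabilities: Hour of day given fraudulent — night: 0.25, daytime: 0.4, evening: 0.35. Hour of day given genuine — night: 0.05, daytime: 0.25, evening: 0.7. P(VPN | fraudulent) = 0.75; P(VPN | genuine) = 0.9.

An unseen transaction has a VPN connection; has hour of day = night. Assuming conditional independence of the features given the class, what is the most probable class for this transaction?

fraudulent

fraudulent: 0.85 × 0.25 × 0.75 = 0.159375
genuine: 0.15 × 0.05 × 0.9 = 0.00675
Highest score → fraudulent.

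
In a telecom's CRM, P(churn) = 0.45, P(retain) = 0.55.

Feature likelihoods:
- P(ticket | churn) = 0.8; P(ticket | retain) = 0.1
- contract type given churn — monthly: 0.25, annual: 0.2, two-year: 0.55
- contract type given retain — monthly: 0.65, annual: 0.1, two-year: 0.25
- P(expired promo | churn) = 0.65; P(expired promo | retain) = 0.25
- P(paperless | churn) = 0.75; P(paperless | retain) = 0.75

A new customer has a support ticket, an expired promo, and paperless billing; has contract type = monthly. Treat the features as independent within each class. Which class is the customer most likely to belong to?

churn

churn: 0.45 × 0.8 × 0.25 × 0.65 × 0.75 = 0.043875
retain: 0.55 × 0.1 × 0.65 × 0.25 × 0.75 = 0.006703125
Highest score → churn.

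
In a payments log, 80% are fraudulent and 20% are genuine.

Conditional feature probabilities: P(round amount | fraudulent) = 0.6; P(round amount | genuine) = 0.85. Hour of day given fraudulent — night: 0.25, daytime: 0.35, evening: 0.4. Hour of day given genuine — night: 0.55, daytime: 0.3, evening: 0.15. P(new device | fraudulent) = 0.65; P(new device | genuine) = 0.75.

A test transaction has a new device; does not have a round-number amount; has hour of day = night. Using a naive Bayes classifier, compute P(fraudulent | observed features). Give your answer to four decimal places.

0.8078

fraudulent: 0.8 × (1−0.6) × 0.25 × 0.65 = 0.052
genuine: 0.2 × (1−0.85) × 0.55 × 0.75 = 0.012375
P(fraudulent | x) = 0.052 / 0.064375 ≈ 0.8078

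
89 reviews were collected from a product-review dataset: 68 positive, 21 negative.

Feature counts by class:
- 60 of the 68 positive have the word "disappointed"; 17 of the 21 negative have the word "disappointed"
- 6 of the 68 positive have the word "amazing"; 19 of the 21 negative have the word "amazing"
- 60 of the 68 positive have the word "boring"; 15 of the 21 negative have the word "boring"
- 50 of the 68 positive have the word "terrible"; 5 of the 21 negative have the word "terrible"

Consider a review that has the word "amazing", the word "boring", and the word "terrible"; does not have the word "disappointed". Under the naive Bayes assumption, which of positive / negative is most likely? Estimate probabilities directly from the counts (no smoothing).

positive: (68/89) × (8/68) × (6/68) × (60/68) × (50/68) ≈ 0.00514572
negative: (21/89) × (4/21) × (19/21) × (15/21) × (5/21) ≈ 0.00691555
Highest score → negative.

negative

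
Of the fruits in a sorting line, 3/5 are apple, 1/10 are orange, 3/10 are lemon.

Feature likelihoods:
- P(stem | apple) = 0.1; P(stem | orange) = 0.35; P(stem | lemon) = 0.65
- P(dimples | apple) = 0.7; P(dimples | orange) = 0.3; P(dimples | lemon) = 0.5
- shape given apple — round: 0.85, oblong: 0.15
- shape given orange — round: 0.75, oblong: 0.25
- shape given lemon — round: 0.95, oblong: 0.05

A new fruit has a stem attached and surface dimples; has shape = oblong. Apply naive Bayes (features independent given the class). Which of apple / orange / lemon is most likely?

apple: 0.6 × 0.1 × 0.7 × 0.15 = 0.0063
orange: 0.1 × 0.35 × 0.3 × 0.25 = 0.002625
lemon: 0.3 × 0.65 × 0.5 × 0.05 = 0.004875
Highest score → apple.

apple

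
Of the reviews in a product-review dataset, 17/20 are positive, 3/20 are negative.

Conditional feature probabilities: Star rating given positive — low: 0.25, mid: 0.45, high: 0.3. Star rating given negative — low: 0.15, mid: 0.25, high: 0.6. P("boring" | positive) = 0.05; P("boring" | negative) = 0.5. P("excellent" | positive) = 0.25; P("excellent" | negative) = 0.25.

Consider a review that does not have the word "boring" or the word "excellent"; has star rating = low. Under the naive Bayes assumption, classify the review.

positive: 0.85 × 0.25 × (1−0.05) × (1−0.25) = 0.15140625
negative: 0.15 × 0.15 × (1−0.5) × (1−0.25) = 0.0084375
Highest score → positive.

positive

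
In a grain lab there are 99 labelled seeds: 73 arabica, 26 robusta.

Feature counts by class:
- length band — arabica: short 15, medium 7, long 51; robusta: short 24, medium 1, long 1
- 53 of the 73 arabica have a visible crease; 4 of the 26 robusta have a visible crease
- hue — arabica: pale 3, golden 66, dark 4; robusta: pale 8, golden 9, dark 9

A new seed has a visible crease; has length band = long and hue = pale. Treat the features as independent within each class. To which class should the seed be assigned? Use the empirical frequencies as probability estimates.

arabica

arabica: (73/99) × (51/73) × (53/73) × (3/73) ≈ 0.0153704
robusta: (26/99) × (1/26) × (4/26) × (8/26) ≈ 0.000478154
Highest score → arabica.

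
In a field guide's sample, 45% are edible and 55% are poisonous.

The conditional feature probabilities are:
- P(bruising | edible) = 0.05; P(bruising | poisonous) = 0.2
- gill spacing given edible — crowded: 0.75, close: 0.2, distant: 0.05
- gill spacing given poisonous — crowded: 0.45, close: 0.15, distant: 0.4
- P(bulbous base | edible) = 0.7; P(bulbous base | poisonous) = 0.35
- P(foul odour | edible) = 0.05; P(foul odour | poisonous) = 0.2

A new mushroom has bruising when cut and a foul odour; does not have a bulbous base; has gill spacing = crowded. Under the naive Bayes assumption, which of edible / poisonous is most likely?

poisonous

edible: 0.45 × 0.05 × 0.75 × (1−0.7) × 0.05 = 0.000253125
poisonous: 0.55 × 0.2 × 0.45 × (1−0.35) × 0.2 = 0.006435
Highest score → poisonous.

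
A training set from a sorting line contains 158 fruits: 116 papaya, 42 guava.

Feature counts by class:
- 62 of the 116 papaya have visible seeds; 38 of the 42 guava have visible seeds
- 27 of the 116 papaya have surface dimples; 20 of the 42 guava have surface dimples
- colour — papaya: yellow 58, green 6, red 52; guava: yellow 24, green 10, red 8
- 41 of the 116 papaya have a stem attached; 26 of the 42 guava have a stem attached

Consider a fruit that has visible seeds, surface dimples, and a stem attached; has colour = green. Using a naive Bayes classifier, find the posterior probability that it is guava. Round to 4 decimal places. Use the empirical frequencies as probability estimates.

0.9100

papaya: (116/158) × (62/116) × (27/116) × (6/116) × (41/116) ≈ 0.00166978
guava: (42/158) × (38/42) × (20/42) × (10/42) × (26/42) ≈ 0.0168804
P(guava | x) = 0.0168804 / 0.01855018 ≈ 0.9100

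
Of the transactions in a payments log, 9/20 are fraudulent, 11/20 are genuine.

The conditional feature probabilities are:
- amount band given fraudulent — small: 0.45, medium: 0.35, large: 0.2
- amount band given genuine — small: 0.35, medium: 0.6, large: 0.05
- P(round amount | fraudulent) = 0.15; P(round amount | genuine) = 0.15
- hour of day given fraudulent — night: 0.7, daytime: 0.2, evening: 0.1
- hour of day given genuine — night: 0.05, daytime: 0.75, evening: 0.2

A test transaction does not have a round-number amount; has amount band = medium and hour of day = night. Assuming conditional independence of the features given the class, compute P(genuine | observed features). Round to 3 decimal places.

0.130

fraudulent: 0.45 × 0.35 × (1−0.15) × 0.7 = 0.0937125
genuine: 0.55 × 0.6 × (1−0.15) × 0.05 = 0.014025
P(genuine | x) = 0.014025 / 0.1077375 ≈ 0.130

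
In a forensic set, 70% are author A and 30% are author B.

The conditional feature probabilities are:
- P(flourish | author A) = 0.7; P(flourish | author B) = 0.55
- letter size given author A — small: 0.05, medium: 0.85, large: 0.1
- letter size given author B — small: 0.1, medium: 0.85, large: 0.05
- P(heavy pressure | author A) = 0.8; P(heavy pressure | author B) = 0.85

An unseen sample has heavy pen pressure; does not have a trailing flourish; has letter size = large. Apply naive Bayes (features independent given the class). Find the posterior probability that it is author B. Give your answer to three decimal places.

author A: 0.7 × (1−0.7) × 0.1 × 0.8 = 0.0168
author B: 0.3 × (1−0.55) × 0.05 × 0.85 = 0.0057375
P(author B | x) = 0.0057375 / 0.0225375 ≈ 0.255

0.255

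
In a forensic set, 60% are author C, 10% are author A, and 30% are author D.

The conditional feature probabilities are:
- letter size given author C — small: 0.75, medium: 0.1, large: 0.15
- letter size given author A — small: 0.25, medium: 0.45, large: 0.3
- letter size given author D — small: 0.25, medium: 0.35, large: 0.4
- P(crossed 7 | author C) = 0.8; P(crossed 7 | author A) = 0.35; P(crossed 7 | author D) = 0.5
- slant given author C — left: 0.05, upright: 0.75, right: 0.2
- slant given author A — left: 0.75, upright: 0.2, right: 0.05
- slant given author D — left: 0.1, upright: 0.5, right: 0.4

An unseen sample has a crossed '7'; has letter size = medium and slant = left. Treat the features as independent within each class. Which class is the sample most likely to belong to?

author C: 0.6 × 0.1 × 0.8 × 0.05 = 0.0024
author A: 0.1 × 0.45 × 0.35 × 0.75 = 0.0118125
author D: 0.3 × 0.35 × 0.5 × 0.1 = 0.00525
Highest score → author A.

author A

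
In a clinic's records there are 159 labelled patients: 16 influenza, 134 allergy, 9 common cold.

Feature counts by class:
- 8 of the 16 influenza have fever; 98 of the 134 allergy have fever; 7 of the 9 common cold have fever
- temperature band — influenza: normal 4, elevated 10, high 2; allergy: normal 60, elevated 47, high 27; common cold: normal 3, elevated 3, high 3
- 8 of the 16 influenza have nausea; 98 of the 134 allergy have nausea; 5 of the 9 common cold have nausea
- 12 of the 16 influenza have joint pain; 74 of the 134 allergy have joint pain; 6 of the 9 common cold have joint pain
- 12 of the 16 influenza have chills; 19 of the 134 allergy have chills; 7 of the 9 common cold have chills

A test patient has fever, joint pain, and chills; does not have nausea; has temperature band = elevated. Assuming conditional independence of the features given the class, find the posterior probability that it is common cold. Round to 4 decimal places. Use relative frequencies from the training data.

0.2016

influenza: (16/159) × (8/16) × (10/16) × (8/16) × (12/16) × (12/16) ≈ 0.00884434
allergy: (134/159) × (98/134) × (47/134) × (36/134) × (74/134) × (19/134) ≈ 0.00454774
common cold: (9/159) × (7/9) × (3/9) × (4/9) × (6/9) × (7/9) ≈ 0.00338191
P(common cold | x) = 0.00338191 / 0.01677399 ≈ 0.2016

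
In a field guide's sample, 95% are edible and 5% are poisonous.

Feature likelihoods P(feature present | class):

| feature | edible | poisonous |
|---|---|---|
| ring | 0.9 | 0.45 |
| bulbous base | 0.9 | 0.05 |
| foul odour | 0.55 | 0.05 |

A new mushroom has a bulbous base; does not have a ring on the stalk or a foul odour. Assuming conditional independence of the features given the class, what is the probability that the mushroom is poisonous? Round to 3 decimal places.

0.033

edible: 0.95 × (1−0.9) × 0.9 × (1−0.55) = 0.038475
poisonous: 0.05 × (1−0.45) × 0.05 × (1−0.05) = 0.00130625
P(poisonous | x) = 0.00130625 / 0.03978125 ≈ 0.033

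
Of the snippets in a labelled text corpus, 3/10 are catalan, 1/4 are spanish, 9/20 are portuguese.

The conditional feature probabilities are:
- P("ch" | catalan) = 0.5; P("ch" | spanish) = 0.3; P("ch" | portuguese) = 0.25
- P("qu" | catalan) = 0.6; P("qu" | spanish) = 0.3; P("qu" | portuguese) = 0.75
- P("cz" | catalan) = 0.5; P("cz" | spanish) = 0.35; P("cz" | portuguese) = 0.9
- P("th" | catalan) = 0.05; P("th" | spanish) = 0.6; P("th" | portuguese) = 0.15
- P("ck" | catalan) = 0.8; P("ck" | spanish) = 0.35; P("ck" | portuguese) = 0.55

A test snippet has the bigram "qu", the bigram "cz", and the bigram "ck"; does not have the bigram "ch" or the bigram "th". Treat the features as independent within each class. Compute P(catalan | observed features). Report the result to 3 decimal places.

0.239

catalan: 0.3 × (1−0.5) × 0.6 × 0.5 × (1−0.05) × 0.8 = 0.0342
spanish: 0.25 × (1−0.3) × 0.3 × 0.35 × (1−0.6) × 0.35 = 0.0025725
portuguese: 0.45 × (1−0.25) × 0.75 × 0.9 × (1−0.15) × 0.55 = 0.10650234375
P(catalan | x) = 0.0342 / 0.14327484375 ≈ 0.239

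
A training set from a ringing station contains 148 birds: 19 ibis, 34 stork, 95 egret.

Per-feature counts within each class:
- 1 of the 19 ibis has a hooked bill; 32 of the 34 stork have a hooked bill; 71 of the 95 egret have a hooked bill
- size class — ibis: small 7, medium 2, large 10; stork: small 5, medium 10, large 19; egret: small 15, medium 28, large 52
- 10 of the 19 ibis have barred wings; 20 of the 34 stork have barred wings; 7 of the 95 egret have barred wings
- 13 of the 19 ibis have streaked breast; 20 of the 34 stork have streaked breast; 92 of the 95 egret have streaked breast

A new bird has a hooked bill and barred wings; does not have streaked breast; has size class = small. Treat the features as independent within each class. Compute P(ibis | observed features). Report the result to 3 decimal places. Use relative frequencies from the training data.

0.050

ibis: (19/148) × (1/19) × (7/19) × (10/19) × (6/19) ≈ 0.000413739
stork: (34/148) × (32/34) × (5/34) × (20/34) × (14/34) ≈ 0.00770157
egret: (95/148) × (71/95) × (15/95) × (7/95) × (3/95) ≈ 0.000176253
P(ibis | x) = 0.000413739 / 0.008291562 ≈ 0.050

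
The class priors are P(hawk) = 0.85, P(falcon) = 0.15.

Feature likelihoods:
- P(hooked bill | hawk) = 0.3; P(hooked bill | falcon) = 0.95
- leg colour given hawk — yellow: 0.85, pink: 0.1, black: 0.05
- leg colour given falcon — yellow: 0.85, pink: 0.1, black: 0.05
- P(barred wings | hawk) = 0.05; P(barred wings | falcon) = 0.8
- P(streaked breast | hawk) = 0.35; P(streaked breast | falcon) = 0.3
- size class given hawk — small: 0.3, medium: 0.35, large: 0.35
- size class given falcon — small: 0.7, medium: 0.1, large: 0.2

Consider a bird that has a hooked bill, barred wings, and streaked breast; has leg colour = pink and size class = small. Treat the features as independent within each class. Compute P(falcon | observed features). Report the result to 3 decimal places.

0.947

hawk: 0.85 × 0.3 × 0.1 × 0.05 × 0.35 × 0.3 = 0.000133875
falcon: 0.15 × 0.95 × 0.1 × 0.8 × 0.3 × 0.7 = 0.002394
P(falcon | x) = 0.002394 / 0.002527875 ≈ 0.947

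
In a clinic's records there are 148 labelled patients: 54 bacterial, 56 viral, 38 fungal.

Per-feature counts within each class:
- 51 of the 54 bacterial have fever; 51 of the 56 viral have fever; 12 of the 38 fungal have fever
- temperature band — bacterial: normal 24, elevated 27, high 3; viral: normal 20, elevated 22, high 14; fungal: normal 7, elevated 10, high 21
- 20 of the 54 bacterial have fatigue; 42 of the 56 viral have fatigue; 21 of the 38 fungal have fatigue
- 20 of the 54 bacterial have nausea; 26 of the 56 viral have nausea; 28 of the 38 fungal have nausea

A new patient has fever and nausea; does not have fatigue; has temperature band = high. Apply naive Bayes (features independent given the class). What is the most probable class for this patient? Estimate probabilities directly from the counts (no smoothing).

fungal

bacterial: (54/148) × (51/54) × (3/54) × (34/54) × (20/54) ≈ 0.00446434
viral: (56/148) × (51/56) × (14/56) × (14/56) × (26/56) ≈ 0.0099994
fungal: (38/148) × (12/38) × (21/38) × (17/38) × (28/38) ≈ 0.0147705
Highest score → fungal.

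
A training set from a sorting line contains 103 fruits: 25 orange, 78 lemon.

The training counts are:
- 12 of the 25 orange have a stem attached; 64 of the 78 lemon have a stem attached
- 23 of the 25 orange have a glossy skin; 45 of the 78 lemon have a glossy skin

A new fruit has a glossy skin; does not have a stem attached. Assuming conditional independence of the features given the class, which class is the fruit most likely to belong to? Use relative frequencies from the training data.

orange

orange: (25/103) × (13/25) × (23/25) ≈ 0.116117
lemon: (78/103) × (14/78) × (45/78) ≈ 0.0784167
Highest score → orange.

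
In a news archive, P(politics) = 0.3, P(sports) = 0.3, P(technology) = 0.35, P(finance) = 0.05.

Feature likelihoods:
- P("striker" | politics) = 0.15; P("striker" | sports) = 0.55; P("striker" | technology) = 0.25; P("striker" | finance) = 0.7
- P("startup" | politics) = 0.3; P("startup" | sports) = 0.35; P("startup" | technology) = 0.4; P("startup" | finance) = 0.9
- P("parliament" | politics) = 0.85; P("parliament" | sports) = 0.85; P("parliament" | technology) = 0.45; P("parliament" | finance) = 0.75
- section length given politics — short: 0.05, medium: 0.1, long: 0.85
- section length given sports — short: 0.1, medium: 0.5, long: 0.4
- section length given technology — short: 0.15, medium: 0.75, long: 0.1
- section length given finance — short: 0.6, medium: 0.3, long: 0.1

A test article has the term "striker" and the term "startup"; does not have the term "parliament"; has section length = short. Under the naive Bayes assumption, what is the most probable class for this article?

politics: 0.3 × 0.15 × 0.3 × (1−0.85) × 0.05 = 0.00010125
sports: 0.3 × 0.55 × 0.35 × (1−0.85) × 0.1 = 0.00086625
technology: 0.35 × 0.25 × 0.4 × (1−0.45) × 0.15 = 0.0028875
finance: 0.05 × 0.7 × 0.9 × (1−0.75) × 0.6 = 0.004725
Highest score → finance.

finance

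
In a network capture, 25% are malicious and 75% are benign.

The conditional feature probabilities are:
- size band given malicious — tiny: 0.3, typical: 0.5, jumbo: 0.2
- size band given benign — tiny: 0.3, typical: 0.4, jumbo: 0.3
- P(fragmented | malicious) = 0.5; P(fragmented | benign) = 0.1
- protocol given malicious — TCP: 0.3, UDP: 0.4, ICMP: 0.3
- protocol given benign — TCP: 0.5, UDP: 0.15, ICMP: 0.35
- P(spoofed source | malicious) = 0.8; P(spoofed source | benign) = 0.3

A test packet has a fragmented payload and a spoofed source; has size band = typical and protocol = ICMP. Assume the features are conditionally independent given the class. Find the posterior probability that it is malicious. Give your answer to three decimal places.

malicious: 0.25 × 0.5 × 0.5 × 0.3 × 0.8 = 0.015
benign: 0.75 × 0.4 × 0.1 × 0.35 × 0.3 = 0.00315
P(malicious | x) = 0.015 / 0.01815 ≈ 0.826

0.826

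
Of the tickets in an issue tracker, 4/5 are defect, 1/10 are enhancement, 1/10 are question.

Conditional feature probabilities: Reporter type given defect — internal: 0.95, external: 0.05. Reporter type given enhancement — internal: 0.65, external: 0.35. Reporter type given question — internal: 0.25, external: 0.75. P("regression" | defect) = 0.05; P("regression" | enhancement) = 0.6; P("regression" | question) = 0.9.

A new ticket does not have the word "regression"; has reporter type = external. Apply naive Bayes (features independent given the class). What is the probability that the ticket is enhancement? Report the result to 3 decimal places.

0.235

defect: 0.8 × 0.05 × (1−0.05) = 0.038
enhancement: 0.1 × 0.35 × (1−0.6) = 0.014
question: 0.1 × 0.75 × (1−0.9) = 0.0075
P(enhancement | x) = 0.014 / 0.0595 ≈ 0.235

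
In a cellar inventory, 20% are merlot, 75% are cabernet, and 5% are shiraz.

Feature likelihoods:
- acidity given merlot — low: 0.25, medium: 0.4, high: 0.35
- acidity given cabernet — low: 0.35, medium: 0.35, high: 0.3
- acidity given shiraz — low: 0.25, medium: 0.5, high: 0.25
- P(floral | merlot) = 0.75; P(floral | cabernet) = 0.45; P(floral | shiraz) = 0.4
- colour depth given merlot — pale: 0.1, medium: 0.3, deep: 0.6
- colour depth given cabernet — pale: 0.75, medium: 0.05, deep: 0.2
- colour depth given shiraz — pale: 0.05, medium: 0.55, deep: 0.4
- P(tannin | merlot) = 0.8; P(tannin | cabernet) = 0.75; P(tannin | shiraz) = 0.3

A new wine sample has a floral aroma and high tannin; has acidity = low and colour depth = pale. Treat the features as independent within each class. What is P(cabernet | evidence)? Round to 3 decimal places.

merlot: 0.2 × 0.25 × 0.75 × 0.1 × 0.8 = 0.003
cabernet: 0.75 × 0.35 × 0.45 × 0.75 × 0.75 = 0.0664453125
shiraz: 0.05 × 0.25 × 0.4 × 0.05 × 0.3 = 0.000075
P(cabernet | x) = 0.0664453125 / 0.0695203125 ≈ 0.956

0.956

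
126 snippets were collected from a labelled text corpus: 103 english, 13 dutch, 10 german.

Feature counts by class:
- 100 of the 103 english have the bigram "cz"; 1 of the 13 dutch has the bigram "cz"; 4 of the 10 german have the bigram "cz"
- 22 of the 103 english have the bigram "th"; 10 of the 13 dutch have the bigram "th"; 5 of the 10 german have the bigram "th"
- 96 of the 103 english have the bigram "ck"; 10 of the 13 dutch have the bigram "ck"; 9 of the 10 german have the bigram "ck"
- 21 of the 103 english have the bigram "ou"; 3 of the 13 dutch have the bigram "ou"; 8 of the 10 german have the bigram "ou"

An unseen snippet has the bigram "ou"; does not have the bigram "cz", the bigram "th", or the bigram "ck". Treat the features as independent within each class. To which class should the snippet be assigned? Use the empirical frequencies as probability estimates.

german

english: (103/126) × (3/103) × (81/103) × (7/103) × (21/103) ≈ 0.000259443
dutch: (13/126) × (12/13) × (3/13) × (3/13) × (3/13) ≈ 0.00117043
german: (10/126) × (6/10) × (5/10) × (1/10) × (8/10) ≈ 0.00190476
Highest score → german.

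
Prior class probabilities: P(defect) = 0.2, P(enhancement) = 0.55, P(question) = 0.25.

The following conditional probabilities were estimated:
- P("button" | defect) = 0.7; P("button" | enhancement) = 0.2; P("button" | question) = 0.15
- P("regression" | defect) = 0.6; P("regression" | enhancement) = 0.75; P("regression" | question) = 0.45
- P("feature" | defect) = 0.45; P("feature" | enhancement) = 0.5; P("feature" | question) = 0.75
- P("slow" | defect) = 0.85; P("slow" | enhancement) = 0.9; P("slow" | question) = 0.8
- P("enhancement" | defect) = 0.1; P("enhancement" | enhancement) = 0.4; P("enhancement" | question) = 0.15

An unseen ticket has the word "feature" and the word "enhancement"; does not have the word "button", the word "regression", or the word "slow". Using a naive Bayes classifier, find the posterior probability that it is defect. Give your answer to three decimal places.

0.032

defect: 0.2 × (1−0.7) × (1−0.6) × 0.45 × (1−0.85) × 0.1 = 0.000162
enhancement: 0.55 × (1−0.2) × (1−0.75) × 0.5 × (1−0.9) × 0.4 = 0.0022
question: 0.25 × (1−0.15) × (1−0.45) × 0.75 × (1−0.8) × 0.15 = 0.0026296875
P(defect | x) = 0.000162 / 0.0049916875 ≈ 0.032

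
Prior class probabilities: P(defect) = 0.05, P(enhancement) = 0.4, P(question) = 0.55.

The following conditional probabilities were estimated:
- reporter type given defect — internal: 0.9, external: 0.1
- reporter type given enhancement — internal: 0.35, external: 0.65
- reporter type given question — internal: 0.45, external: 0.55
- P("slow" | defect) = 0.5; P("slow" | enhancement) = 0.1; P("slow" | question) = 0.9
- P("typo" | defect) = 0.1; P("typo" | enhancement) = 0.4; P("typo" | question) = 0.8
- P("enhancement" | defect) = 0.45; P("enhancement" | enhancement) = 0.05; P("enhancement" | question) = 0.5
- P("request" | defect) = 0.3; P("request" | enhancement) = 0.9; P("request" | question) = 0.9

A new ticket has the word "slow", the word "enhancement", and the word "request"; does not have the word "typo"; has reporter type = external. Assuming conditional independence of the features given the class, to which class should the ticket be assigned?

defect: 0.05 × 0.1 × 0.5 × (1−0.1) × 0.45 × 0.3 = 0.00030375
enhancement: 0.4 × 0.65 × 0.1 × (1−0.4) × 0.05 × 0.9 = 0.000702
question: 0.55 × 0.55 × 0.9 × (1−0.8) × 0.5 × 0.9 = 0.0245025
Highest score → question.

question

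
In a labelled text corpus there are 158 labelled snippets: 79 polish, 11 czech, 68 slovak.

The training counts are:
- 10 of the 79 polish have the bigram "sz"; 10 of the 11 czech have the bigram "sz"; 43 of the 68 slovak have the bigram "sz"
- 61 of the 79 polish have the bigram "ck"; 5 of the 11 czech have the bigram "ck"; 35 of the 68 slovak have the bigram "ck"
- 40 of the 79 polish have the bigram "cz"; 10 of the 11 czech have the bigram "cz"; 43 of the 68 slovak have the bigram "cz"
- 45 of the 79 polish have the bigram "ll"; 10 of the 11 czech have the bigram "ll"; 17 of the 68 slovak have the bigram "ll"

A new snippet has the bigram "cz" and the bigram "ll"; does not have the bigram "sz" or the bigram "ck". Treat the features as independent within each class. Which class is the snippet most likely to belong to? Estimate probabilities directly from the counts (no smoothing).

polish

polish: (79/158) × (69/79) × (18/79) × (40/79) × (45/79) ≈ 0.0286983
czech: (11/158) × (1/11) × (6/11) × (10/11) × (10/11) ≈ 0.00285309
slovak: (68/158) × (25/68) × (33/68) × (43/68) × (17/68) ≈ 0.0121391
Highest score → polish.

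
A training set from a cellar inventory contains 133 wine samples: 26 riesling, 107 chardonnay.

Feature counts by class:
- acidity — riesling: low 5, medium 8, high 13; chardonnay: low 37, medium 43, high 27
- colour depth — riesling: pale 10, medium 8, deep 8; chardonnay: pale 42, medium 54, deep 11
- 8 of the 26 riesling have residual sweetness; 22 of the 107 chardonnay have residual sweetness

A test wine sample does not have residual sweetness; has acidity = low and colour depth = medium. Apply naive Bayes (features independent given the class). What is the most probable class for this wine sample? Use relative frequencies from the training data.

riesling: (26/133) × (5/26) × (8/26) × (18/26) ≈ 0.00800819
chardonnay: (107/133) × (37/107) × (54/107) × (85/107) ≈ 0.111531
Highest score → chardonnay.

chardonnay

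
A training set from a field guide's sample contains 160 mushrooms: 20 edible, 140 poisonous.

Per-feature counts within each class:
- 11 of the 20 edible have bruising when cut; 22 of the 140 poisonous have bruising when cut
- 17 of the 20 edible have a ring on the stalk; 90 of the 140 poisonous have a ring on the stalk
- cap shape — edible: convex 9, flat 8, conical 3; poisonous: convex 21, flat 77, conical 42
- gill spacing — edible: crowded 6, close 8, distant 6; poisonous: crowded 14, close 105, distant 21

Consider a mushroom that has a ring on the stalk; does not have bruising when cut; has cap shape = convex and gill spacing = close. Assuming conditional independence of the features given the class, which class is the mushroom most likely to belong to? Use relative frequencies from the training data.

poisonous

edible: (20/160) × (9/20) × (17/20) × (9/20) × (8/20) = 0.00860625
poisonous: (140/160) × (118/140) × (90/140) × (21/140) × (105/140) ≈ 0.0533371
Highest score → poisonous.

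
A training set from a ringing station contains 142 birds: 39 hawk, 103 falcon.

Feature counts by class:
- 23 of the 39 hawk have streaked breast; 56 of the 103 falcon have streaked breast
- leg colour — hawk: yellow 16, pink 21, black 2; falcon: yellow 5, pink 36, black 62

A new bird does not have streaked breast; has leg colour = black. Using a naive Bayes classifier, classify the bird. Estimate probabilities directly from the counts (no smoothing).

falcon

hawk: (39/142) × (16/39) × (2/39) ≈ 0.00577826
falcon: (103/142) × (47/103) × (62/103) ≈ 0.199234
Highest score → falcon.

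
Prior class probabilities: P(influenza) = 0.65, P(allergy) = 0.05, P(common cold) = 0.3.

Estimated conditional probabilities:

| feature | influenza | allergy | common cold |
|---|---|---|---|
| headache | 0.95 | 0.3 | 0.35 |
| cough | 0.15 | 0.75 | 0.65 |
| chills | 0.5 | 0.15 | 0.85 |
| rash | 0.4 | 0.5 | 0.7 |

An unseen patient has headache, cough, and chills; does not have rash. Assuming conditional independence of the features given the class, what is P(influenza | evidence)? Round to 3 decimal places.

influenza: 0.65 × 0.95 × 0.15 × 0.5 × (1−0.4) = 0.0277875
allergy: 0.05 × 0.3 × 0.75 × 0.15 × (1−0.5) = 0.00084375
common cold: 0.3 × 0.35 × 0.65 × 0.85 × (1−0.7) = 0.01740375
P(influenza | x) = 0.0277875 / 0.046035 ≈ 0.604

0.604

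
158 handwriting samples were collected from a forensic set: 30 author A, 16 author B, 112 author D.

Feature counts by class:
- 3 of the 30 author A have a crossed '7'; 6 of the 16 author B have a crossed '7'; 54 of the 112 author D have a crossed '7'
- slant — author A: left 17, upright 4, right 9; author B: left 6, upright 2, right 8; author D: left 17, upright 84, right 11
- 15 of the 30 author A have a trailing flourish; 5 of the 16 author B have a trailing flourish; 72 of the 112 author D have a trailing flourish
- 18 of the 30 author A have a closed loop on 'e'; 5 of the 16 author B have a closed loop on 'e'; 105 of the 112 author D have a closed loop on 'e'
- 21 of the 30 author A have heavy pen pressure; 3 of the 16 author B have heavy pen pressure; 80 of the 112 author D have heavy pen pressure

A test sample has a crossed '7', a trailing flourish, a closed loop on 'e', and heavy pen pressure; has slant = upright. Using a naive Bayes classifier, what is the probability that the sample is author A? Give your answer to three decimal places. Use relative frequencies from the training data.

0.005

author A: (30/158) × (3/30) × (4/30) × (15/30) × (18/30) × (21/30) ≈ 0.000531646
author B: (16/158) × (6/16) × (2/16) × (5/16) × (5/16) × (3/16) ≈ 0.0000869172
author D: (112/158) × (54/112) × (84/112) × (72/112) × (105/112) × (80/112) ≈ 0.110346
P(author A | x) = 0.000531646 / 0.1109645632 ≈ 0.005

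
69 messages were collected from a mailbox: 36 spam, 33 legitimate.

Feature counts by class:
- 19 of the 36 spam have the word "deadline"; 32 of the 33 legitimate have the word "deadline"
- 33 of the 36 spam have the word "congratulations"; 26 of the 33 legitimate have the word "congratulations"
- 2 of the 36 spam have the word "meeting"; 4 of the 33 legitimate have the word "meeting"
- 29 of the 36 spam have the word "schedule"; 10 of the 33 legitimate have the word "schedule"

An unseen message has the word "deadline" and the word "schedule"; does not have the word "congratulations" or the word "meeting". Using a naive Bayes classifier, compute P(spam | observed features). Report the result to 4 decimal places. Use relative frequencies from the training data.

spam: (36/69) × (19/36) × (3/36) × (34/36) × (29/36) ≈ 0.017458
legitimate: (33/69) × (32/33) × (7/33) × (29/33) × (10/33) ≈ 0.0261972
P(spam | x) = 0.017458 / 0.0436552 ≈ 0.3999

0.3999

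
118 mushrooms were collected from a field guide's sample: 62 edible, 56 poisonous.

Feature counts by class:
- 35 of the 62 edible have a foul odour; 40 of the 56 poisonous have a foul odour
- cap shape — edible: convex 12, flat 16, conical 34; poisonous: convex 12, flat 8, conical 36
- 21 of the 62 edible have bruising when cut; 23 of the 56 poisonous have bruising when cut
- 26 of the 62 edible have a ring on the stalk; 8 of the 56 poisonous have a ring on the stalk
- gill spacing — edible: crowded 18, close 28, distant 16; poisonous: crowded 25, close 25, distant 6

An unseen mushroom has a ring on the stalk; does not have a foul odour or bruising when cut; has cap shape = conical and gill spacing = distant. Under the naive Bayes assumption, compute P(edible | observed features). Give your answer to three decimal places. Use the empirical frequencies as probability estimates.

edible: (62/118) × (27/62) × (34/62) × (41/62) × (26/62) × (16/62) ≈ 0.00897989
poisonous: (56/118) × (16/56) × (36/56) × (33/56) × (8/56) × (6/56) ≈ 0.000786219
P(edible | x) = 0.00897989 / 0.009766109 ≈ 0.919

0.919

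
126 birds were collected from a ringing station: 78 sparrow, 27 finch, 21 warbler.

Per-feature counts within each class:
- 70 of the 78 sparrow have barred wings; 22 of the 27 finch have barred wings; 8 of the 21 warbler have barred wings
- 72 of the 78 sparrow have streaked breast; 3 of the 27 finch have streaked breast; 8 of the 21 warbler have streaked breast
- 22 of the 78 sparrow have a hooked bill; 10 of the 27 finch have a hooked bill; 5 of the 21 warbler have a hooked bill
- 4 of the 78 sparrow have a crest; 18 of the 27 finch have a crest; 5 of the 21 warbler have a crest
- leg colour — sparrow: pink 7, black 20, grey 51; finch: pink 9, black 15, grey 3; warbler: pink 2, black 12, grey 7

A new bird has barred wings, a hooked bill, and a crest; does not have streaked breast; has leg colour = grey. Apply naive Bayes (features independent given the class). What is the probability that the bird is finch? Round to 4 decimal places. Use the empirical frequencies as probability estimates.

0.7878

sparrow: (78/126) × (70/78) × (6/78) × (22/78) × (4/78) × (51/78) ≈ 0.00040416
finch: (27/126) × (22/27) × (24/27) × (10/27) × (18/27) × (3/27) ≈ 0.00425796
warbler: (21/126) × (8/21) × (13/21) × (5/21) × (5/21) × (7/21) ≈ 0.000742718
P(finch | x) = 0.00425796 / 0.005404838 ≈ 0.7878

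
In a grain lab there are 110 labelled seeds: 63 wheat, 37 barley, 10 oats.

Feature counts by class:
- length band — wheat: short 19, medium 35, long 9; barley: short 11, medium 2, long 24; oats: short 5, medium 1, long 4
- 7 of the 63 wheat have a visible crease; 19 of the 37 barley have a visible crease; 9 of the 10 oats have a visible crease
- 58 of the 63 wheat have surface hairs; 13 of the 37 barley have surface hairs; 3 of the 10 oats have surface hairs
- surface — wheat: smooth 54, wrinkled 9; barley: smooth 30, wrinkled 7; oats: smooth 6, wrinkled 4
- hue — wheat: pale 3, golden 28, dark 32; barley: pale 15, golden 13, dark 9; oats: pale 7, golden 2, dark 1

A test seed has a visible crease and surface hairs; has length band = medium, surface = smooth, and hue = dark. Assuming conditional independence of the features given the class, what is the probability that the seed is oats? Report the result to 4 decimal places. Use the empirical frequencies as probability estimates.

wheat: (63/110) × (35/63) × (7/63) × (58/63) × (54/63) × (32/63) ≈ 0.0141704
barley: (37/110) × (2/37) × (19/37) × (13/37) × (30/37) × (9/37) ≈ 0.00064698
oats: (10/110) × (1/10) × (9/10) × (3/10) × (6/10) × (1/10) ≈ 0.000147273
P(oats | x) = 0.000147273 / 0.014964653 ≈ 0.0098

0.0098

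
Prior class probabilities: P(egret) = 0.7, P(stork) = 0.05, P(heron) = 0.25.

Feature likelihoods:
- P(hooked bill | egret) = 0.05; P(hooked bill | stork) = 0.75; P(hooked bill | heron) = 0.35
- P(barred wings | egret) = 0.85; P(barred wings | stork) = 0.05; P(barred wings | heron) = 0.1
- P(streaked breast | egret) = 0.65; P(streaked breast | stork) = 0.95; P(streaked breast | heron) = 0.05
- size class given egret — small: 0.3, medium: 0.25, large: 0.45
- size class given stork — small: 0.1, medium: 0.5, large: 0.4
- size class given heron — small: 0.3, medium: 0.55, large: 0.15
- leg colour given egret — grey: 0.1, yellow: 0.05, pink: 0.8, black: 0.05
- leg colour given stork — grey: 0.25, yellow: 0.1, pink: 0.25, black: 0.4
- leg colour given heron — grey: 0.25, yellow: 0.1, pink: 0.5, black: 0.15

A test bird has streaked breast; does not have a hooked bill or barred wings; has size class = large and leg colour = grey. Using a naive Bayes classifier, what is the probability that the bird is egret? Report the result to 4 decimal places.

0.6754

egret: 0.7 × (1−0.05) × (1−0.85) × 0.65 × 0.45 × 0.1 = 0.0029176875
stork: 0.05 × (1−0.75) × (1−0.05) × 0.95 × 0.4 × 0.25 = 0.001128125
heron: 0.25 × (1−0.35) × (1−0.1) × 0.05 × 0.15 × 0.25 = 0.00027421875
P(egret | x) = 0.0029176875 / 0.00432003125 ≈ 0.6754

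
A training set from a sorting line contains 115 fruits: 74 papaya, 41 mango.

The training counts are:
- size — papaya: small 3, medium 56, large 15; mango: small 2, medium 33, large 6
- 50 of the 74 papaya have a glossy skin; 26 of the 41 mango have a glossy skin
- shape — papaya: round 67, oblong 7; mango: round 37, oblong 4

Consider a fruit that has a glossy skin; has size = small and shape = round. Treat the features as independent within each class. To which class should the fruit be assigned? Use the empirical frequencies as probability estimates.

papaya

papaya: (74/115) × (3/74) × (50/74) × (67/74) ≈ 0.015959
mango: (41/115) × (2/41) × (26/41) × (37/41) ≈ 0.00995267
Highest score → papaya.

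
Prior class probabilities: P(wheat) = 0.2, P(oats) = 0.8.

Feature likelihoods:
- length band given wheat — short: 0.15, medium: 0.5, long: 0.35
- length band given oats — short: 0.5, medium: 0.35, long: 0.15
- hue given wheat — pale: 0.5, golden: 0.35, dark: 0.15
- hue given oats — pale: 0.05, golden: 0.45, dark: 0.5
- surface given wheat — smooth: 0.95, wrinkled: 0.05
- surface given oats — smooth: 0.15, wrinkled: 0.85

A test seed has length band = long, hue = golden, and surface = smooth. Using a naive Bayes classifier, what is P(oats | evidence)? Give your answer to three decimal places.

0.258

wheat: 0.2 × 0.35 × 0.35 × 0.95 = 0.023275
oats: 0.8 × 0.15 × 0.45 × 0.15 = 0.0081
P(oats | x) = 0.0081 / 0.031375 ≈ 0.258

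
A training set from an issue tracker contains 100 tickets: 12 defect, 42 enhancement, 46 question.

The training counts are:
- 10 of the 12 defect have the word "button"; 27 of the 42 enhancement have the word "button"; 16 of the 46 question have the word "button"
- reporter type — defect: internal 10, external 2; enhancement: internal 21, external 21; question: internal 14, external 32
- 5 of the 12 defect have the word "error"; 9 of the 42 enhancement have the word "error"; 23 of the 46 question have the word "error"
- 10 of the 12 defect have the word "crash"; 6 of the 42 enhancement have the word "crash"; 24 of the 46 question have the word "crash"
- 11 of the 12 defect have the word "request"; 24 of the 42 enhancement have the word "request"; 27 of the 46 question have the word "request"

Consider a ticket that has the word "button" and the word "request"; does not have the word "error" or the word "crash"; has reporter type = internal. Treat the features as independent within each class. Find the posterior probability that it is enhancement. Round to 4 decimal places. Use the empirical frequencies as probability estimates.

defect: (12/100) × (10/12) × (10/12) × (7/12) × (2/12) × (11/12) ≈ 0.0074267
enhancement: (42/100) × (27/42) × (21/42) × (33/42) × (36/42) × (24/42) ≈ 0.0519534
question: (46/100) × (16/46) × (14/46) × (23/46) × (22/46) × (27/46) ≈ 0.00683488
P(enhancement | x) = 0.0519534 / 0.06621498 ≈ 0.7846

0.7846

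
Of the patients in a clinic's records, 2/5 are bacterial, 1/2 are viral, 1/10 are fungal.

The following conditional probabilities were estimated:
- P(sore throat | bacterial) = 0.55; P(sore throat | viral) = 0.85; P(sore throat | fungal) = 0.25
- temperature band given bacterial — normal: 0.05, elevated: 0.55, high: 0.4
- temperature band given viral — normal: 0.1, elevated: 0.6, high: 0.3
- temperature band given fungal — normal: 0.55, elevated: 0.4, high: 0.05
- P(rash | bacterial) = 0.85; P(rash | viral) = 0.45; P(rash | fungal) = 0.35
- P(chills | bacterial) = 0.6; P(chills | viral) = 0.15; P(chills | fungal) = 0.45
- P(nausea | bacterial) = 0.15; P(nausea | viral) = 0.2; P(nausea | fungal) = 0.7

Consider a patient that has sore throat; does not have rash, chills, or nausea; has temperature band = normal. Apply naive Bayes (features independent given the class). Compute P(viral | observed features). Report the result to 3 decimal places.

0.886

bacterial: 0.4 × 0.55 × 0.05 × (1−0.85) × (1−0.6) × (1−0.15) = 0.000561
viral: 0.5 × 0.85 × 0.1 × (1−0.45) × (1−0.15) × (1−0.2) = 0.015895
fungal: 0.1 × 0.25 × 0.55 × (1−0.35) × (1−0.45) × (1−0.7) = 0.0014746875
P(viral | x) = 0.015895 / 0.0179306875 ≈ 0.886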